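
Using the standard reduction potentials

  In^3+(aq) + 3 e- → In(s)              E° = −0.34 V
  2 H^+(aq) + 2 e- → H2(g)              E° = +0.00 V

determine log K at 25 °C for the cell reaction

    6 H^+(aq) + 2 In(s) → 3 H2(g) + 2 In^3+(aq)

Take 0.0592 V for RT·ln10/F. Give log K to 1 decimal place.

The 2H⁺/H₂ couple is reduced (cathode); E°cell = +0.00 − (−0.34) = +0.34 V with n = 6.
At equilibrium E = 0, so log K = nE°cell / 0.0592 = (6)(+0.34) / 0.0592 = 34.5.

log K = 34.5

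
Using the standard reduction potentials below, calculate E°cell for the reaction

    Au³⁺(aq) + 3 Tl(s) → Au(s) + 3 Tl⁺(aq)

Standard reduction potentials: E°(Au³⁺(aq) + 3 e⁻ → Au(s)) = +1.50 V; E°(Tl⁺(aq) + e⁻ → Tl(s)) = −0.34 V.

In the reaction as written, Au³⁺(aq) is reduced (cathode) and Tl⁺(aq) is produced by oxidation at the anode.
E°cell = E°(cathode) − E°(anode) = +1.50 − (−0.34) = +1.84 V.

+1.84 V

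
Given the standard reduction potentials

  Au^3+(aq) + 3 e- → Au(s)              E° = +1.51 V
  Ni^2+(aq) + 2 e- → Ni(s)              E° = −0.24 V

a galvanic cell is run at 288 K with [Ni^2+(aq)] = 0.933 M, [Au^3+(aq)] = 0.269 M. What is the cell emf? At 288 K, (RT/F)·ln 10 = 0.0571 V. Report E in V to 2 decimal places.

Au³⁺/Au is reduced (cathode, E° = +1.51 V) and Ni²⁺/Ni is oxidized (anode).
E°cell = E°cat − E°an = +1.51 − (−0.24) = +1.75 V; n = 6.
For the overall reaction 2 Au^3+(aq) + 3 Ni(s) → 2 Au(s) + 3 Ni^2+(aq), Q = [Ni^2+(aq)]^3 / [Au^3+(aq)]^2 = 11.2, giving log Q = 1.050.
By the Nernst equation, E = +1.75 − (0.0571/6)·(1.050) = +1.74 V.

+1.74 V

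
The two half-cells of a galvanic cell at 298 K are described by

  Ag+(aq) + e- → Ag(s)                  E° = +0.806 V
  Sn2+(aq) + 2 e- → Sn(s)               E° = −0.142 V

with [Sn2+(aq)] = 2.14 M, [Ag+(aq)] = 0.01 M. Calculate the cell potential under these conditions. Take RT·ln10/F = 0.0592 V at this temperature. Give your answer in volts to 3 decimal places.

Since E°(Ag⁺/Ag) > E°(Sn²⁺/Sn), Ag⁺/Ag serves as the cathode.
E°cell = E°cat − E°an = +0.806 − (−0.142) = +0.948 V; n = 2.
The balanced reaction is 2 Ag+(aq) + Sn(s) → 2 Ag(s) + Sn2+(aq), so Q = [Sn2+(aq)] / [Ag+(aq)]^2 = 2.14×10^4 and log Q = 4.330.
By the Nernst equation, E = +0.948 − (0.0592/2)·(4.330) = +0.820 V.

+0.820 V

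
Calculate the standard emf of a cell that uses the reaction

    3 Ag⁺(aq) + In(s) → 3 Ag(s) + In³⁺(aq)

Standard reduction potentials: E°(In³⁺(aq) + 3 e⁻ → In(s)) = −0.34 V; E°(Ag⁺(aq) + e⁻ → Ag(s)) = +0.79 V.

+1.13 V

Ag⁺(aq) gains electrons, so the Ag⁺/Ag couple is the cathode; the In³⁺/In couple is the anode.
E°cell = E°(cathode) − E°(anode) = +0.79 − (−0.34) = +1.13 V.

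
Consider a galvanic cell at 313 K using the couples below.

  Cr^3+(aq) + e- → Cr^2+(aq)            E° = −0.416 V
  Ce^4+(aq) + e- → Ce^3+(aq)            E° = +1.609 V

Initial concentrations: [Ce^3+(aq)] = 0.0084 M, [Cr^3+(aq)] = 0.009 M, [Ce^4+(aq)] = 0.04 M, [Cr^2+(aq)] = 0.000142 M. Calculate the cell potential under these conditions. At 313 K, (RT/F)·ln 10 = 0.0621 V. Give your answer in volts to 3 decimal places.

+1.955 V

Ce⁴⁺/Ce³⁺ is reduced (cathode, E° = +1.609 V) and Cr³⁺/Cr²⁺ is oxidized (anode).
E°cell = +1.609 − (−0.416) = +2.025 V, with n = 1 electron transferred.
For the overall reaction Ce^4+(aq) + Cr^2+(aq) → Ce^3+(aq) + Cr^3+(aq), Q = ([Ce^3+(aq)]·[Cr^3+(aq)]) / ([Ce^4+(aq)]·[Cr^2+(aq)]) = 13.3, giving log Q = 1.124.
By the Nernst equation, E = +2.025 − (0.0621/1)·(1.124) = +1.955 V.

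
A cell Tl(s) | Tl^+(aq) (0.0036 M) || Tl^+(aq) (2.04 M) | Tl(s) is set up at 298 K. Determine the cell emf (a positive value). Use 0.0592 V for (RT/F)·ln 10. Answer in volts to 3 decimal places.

For a concentration cell E°cell = 0, since both electrodes use the same couple.
The compartment with the higher Tl^+(aq) concentration (2.04 M) acts as the cathode; ions are reduced there and produced at the dilute (0.0036 M) anode.
With n = 1, Ecell = −(0.0592/1)·log([dilute]/[conc]) = −(0.0592/1)·log(0.0036/2.04) = +0.163 V.

0.163 V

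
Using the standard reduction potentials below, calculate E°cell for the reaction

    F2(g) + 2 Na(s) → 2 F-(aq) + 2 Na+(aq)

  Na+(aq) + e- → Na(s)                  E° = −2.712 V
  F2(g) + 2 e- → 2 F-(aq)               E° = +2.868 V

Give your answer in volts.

+5.580 V

F2(g) gains electrons, so the F₂/F⁻ couple is the cathode; the Na⁺/Na couple is the anode.
E°cell = E°(cathode) − E°(anode) = +2.868 − (−2.712) = +5.580 V.
The positive value indicates the reaction is spontaneous as written.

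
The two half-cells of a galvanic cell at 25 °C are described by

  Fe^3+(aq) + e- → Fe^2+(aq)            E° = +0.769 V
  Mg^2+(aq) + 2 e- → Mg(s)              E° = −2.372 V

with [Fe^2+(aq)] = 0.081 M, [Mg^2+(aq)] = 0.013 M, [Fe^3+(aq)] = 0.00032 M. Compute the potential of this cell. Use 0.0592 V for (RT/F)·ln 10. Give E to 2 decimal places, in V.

Fe³⁺/Fe²⁺ is reduced (cathode, E° = +0.769 V) and Mg²⁺/Mg is oxidized (anode).
E°cell = E°cat − E°an = +0.769 − (−2.372) = +3.141 V; n = 2.
Balancing gives 2 Fe^3+(aq) + Mg(s) → 2 Fe^2+(aq) + Mg^2+(aq); hence Q = ([Fe^2+(aq)]^2·[Mg^2+(aq)]) / [Fe^3+(aq)]^2 = 833 (log Q = 2.921).
Applying E = E° − (RT ln10/nF)·log Q gives +3.141 − (0.0592/2)(2.921) = +3.05 V.

+3.05 V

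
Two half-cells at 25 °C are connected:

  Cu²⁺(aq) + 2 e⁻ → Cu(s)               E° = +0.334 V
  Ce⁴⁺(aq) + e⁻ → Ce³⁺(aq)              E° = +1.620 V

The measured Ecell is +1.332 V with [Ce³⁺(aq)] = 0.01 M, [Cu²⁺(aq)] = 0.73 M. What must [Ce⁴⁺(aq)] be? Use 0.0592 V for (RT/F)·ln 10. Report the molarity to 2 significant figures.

0.051 M

The Ce⁴⁺/Ce³⁺ couple has the larger reduction potential, so it is the cathode: E°cell = +1.620 − (+0.334) = +1.286 V and n = 2.
From the Nernst equation, log Q = n(E° − E)/0.0592 = 2·(+1.286 − (+1.332))/0.0592 = −1.554.
For 2 Ce⁴⁺(aq) + Cu(s) → 2 Ce³⁺(aq) + Cu²⁺(aq), the reaction quotient is Q = ([Ce³⁺(aq)]^2·[Cu²⁺(aq)]) / [Ce⁴⁺(aq)]^2.
Substituting the known concentrations and solving, log [Ce⁴⁺(aq)] = −1.291 and [Ce⁴⁺(aq)] = 0.051 M.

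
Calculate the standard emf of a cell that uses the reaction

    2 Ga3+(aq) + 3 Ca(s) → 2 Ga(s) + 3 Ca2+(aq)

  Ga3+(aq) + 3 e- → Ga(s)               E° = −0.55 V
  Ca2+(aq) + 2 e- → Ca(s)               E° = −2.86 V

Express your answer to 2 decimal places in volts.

+2.31 V

Ga3+(aq) gains electrons, so the Ga³⁺/Ga couple is the cathode; the Ca²⁺/Ca couple is the anode.
E°cell = E°(cathode) − E°(anode) = −0.55 − (−2.86) = +2.31 V.
The positive value indicates the reaction is spontaneous as written.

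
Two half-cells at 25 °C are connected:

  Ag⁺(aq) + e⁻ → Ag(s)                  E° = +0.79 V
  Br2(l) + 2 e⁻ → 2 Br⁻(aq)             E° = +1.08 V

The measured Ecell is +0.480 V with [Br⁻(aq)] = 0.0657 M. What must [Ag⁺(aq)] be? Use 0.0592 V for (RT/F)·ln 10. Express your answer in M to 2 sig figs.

0.0094 M

The Br₂/Br⁻ couple has the larger reduction potential, so it is the cathode: E°cell = +1.08 − (+0.79) = +0.29 V and n = 2.
From the Nernst equation, log Q = n(E° − E)/0.0592 = 2·(+0.29 − (+0.480))/0.0592 = −6.419.
The balanced reaction is Br2(l) + 2 Ag(s) → 2 Br⁻(aq) + 2 Ag⁺(aq), so Q = [Br⁻(aq)]^2·[Ag⁺(aq)]^2.
Solving for the unknown gives log [Ag⁺(aq)] = −2.027, so [Ag⁺(aq)] ≈ 0.0094 M.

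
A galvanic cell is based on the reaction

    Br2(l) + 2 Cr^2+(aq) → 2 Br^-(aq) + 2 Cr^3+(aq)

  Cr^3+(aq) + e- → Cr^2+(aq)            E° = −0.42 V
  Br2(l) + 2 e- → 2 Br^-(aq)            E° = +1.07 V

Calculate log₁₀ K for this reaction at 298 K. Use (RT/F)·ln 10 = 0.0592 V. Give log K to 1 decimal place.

log K = 50.3

The Br₂/Br⁻ couple is reduced (cathode); E°cell = +1.07 − (−0.42) = +1.49 V with n = 2.
At equilibrium E = 0, so log K = nE°cell / 0.0592 = (2)(+1.49) / 0.0592 = 50.3.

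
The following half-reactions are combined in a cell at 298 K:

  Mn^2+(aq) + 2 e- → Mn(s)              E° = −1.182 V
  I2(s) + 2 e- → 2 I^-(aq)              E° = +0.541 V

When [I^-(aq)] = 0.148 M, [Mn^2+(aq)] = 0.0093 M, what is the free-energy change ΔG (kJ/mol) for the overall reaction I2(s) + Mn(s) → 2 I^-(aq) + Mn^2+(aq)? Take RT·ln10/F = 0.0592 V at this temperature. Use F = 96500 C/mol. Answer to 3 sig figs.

The standard cell potential is +0.541 − (−1.182) = +1.723 V, with n = 2 electrons in the balanced equation.
Here Q = [I^-(aq)]^2·[Mn^2+(aq)] = 0.000204 (log Q = −3.691), giving E = +1.723 − (0.0592/2)·(−3.691) = +1.8323 V.
Finally ΔG = −nFE = −(2)(96500 C/mol)(+1.8323 V) = −354 kJ/mol.

−354 kJ/mol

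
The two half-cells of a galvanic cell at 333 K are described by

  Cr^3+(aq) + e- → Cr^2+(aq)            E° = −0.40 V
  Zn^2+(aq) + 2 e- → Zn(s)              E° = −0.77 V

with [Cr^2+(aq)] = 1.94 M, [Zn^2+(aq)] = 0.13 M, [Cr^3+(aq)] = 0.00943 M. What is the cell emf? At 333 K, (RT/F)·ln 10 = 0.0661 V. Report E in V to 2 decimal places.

Since E°(Cr³⁺/Cr²⁺) > E°(Zn²⁺/Zn), Cr³⁺/Cr²⁺ serves as the cathode.
E°cell = E°cat − E°an = −0.40 − (−0.77) = +0.37 V; n = 2.
Balancing gives 2 Cr^3+(aq) + Zn(s) → 2 Cr^2+(aq) + Zn^2+(aq); hence Q = ([Cr^2+(aq)]^2·[Zn^2+(aq)]) / [Cr^3+(aq)]^2 = 5.5×10^3 (log Q = 3.741).
By the Nernst equation, E = +0.37 − (0.0661/2)·(3.741) = +0.25 V.

+0.25 V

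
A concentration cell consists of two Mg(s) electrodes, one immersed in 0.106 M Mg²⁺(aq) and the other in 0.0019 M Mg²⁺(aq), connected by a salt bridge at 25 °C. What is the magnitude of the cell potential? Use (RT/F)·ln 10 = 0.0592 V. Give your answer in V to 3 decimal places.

For a concentration cell E°cell = 0, since both electrodes use the same couple.
The compartment with the higher Mg²⁺(aq) concentration (0.106 M) acts as the cathode; ions are reduced there and produced at the dilute (0.0019 M) anode.
With n = 2, Ecell = −(0.0592/2)·log([dilute]/[conc]) = −(0.0592/2)·log(0.0019/0.106) = +0.052 V.

0.052 V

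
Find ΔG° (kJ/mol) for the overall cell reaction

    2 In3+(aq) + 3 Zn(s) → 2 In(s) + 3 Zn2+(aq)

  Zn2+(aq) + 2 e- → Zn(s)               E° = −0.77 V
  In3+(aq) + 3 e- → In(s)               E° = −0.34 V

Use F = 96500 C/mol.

−249 kJ/mol

In the reaction as written In3+(aq) is reduced, so the In³⁺/In couple is the cathode and Zn²⁺/Zn is the anode.
E°cell = −0.34 − (−0.77) = +0.43 V; balancing electrons gives n = 6.
ΔG° = −nFE°cell = −(6)(96500)(+0.43) J/mol = −249 kJ/mol.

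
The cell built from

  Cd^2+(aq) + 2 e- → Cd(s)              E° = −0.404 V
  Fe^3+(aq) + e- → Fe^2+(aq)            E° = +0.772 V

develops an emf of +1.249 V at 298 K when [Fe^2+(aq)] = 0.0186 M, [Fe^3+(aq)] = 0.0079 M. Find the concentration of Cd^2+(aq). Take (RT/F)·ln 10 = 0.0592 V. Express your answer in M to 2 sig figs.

With Fe³⁺/Fe²⁺ at the cathode and Cd²⁺/Cd at the anode, E°cell = +0.772 − (−0.404) = +1.176 V (n = 2).
Rearranging E = E° − (0.0592/n)·log Q gives log Q = 2(+1.176 − (+1.249))/0.0592 = −2.466.
Balancing electrons gives 2 Fe^3+(aq) + Cd(s) → 2 Fe^2+(aq) + Cd^2+(aq); thus Q = ([Fe^2+(aq)]^2·[Cd^2+(aq)]) / [Fe^3+(aq)]^2.
Isolating [Cd^2+(aq)] in Q = 10^{−2.466} yields log [Cd^2+(aq)] = −3.210, i.e. 0.00062 M.

0.00062 M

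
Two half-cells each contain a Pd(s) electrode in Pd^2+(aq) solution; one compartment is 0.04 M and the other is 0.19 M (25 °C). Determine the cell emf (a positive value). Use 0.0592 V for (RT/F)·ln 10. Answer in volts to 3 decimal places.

For a concentration cell E°cell = 0, since both electrodes use the same couple.
The compartment with the higher Pd^2+(aq) concentration (0.19 M) acts as the cathode; ions are reduced there and produced at the dilute (0.04 M) anode.
With n = 2, Ecell = −(0.0592/2)·log([dilute]/[conc]) = −(0.0592/2)·log(0.04/0.19) = +0.020 V.

0.020 V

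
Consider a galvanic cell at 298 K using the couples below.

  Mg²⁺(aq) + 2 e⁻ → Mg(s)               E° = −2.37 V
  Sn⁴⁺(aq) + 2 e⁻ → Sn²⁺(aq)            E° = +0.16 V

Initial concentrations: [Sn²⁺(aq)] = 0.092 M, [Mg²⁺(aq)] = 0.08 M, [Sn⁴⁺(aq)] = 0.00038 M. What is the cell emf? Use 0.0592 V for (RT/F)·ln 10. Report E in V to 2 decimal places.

+2.49 V

Since E°(Sn⁴⁺/Sn²⁺) > E°(Mg²⁺/Mg), Sn⁴⁺/Sn²⁺ serves as the cathode.
The standard potential is +0.16 − (−2.37) = +2.53 V and the balanced reaction transfers n = 2 electrons.
Balancing gives Sn⁴⁺(aq) + Mg(s) → Sn²⁺(aq) + Mg²⁺(aq); hence Q = ([Sn²⁺(aq)]·[Mg²⁺(aq)]) / [Sn⁴⁺(aq)] = 19.4 (log Q = 1.287).
By the Nernst equation, E = +2.53 − (0.0592/2)·(1.287) = +2.49 V.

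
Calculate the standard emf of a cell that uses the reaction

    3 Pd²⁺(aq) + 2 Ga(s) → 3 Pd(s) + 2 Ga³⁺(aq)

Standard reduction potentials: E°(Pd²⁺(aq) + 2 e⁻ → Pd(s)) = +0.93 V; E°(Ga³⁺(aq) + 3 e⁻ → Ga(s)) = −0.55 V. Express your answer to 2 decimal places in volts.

Pd²⁺(aq) gains electrons, so the Pd²⁺/Pd couple is the cathode; the Ga³⁺/Ga couple is the anode.
E°cell = E°(cathode) − E°(anode) = +0.93 − (−0.55) = +1.48 V.

+1.48 V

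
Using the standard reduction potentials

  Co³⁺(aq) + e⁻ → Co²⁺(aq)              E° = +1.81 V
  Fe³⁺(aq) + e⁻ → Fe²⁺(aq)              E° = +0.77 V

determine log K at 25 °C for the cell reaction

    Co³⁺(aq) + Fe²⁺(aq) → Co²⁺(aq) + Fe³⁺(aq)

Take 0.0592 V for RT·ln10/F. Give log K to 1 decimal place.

log K = 17.6

The Co³⁺/Co²⁺ couple is reduced (cathode); E°cell = +1.81 − (+0.77) = +1.04 V with n = 1.
At equilibrium E = 0, so log K = nE°cell / 0.0592 = (1)(+1.04) / 0.0592 = 17.6.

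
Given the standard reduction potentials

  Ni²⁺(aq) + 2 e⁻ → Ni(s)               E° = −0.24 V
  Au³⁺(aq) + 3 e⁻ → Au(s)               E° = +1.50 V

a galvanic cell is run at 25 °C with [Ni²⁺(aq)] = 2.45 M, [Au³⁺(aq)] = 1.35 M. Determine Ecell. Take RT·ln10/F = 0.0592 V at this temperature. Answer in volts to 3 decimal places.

+1.731 V

Au³⁺/Au is reduced (cathode, E° = +1.50 V) and Ni²⁺/Ni is oxidized (anode).
E°cell = E°cat − E°an = +1.50 − (−0.24) = +1.74 V; n = 6.
For the overall reaction 2 Au³⁺(aq) + 3 Ni(s) → 2 Au(s) + 3 Ni²⁺(aq), Q = [Ni²⁺(aq)]^3 / [Au³⁺(aq)]^2 = 8.07, giving log Q = 0.907.
By the Nernst equation, E = +1.74 − (0.0592/6)·(0.907) = +1.731 V.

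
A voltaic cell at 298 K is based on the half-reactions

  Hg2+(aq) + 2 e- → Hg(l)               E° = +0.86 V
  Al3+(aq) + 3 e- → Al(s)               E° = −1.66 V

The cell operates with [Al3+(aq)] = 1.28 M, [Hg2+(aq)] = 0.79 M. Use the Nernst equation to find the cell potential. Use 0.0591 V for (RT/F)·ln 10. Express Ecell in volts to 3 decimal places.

+2.515 V

The Hg²⁺/Hg couple has the more positive E°, so it is the cathode; Al³⁺/Al is the anode.
E°cell = E°cat − E°an = +0.86 − (−1.66) = +2.52 V; n = 6.
The balanced reaction is 3 Hg2+(aq) + 2 Al(s) → 3 Hg(l) + 2 Al3+(aq), so Q = [Al3+(aq)]^2 / [Hg2+(aq)]^3 = 3.32 and log Q = 0.522.
Applying E = E° − (RT ln10/nF)·log Q gives +2.52 − (0.0591/6)(0.522) = +2.515 V.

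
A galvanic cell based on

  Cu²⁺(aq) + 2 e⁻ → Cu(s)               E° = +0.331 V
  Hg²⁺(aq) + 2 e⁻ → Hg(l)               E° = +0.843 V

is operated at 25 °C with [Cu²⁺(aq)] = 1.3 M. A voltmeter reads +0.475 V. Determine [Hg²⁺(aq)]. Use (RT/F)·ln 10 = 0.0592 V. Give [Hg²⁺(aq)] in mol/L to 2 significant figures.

With Hg²⁺/Hg at the cathode and Cu²⁺/Cu at the anode, E°cell = +0.843 − (+0.331) = +0.512 V (n = 2).
Since E = E° − (0.0592/n)·log Q, log Q = n(E° − E)/0.0592 = 1.250.
Balancing electrons gives Hg²⁺(aq) + Cu(s) → Hg(l) + Cu²⁺(aq); thus Q = [Cu²⁺(aq)] / [Hg²⁺(aq)].
Substituting the known concentrations and solving, log [Hg²⁺(aq)] = −1.136 and [Hg²⁺(aq)] = 0.073 M.

0.073 M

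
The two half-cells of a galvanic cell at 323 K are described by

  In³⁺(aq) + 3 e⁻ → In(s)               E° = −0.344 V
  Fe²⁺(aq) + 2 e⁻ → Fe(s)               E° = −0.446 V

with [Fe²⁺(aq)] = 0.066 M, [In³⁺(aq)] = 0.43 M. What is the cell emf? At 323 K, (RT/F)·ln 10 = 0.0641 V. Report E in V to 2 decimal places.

+0.13 V

In³⁺/In is reduced (cathode, E° = −0.344 V) and Fe²⁺/Fe is oxidized (anode).
E°cell = −0.344 − (−0.446) = +0.102 V, with n = 6 electrons transferred.
For the overall reaction 2 In³⁺(aq) + 3 Fe(s) → 2 In(s) + 3 Fe²⁺(aq), Q = [Fe²⁺(aq)]^3 / [In³⁺(aq)]^2 = 0.00155, giving log Q = −2.808.
By the Nernst equation, E = +0.102 − (0.0641/6)·(−2.808) = +0.13 V.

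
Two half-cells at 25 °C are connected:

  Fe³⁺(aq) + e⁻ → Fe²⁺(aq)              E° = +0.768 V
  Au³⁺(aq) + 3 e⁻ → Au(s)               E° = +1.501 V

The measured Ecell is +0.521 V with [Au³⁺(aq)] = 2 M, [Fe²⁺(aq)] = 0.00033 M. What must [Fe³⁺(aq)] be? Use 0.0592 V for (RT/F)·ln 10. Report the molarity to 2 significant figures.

Au³⁺/Au is the cathode (higher E°); E°cell = +1.501 − (+0.768) = +0.733 V with n = 3.
From the Nernst equation, log Q = n(E° − E)/0.0592 = 3·(+0.733 − (+0.521))/0.0592 = 10.743.
The balanced reaction is Au³⁺(aq) + 3 Fe²⁺(aq) → Au(s) + 3 Fe³⁺(aq), so Q = [Fe³⁺(aq)]^3 / ([Au³⁺(aq)]·[Fe²⁺(aq)]^3).
Isolating [Fe³⁺(aq)] in Q = 10^{10.743} yields log [Fe³⁺(aq)] = 0.200, i.e. 1.6 M.

1.6 M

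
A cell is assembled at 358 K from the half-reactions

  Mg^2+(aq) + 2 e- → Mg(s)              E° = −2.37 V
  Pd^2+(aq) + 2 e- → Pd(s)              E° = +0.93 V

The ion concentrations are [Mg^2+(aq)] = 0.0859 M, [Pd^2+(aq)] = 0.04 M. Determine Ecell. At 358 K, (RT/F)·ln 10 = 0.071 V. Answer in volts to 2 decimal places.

The Pd²⁺/Pd couple has the more positive E°, so it is the cathode; Mg²⁺/Mg is the anode.
E°cell = +0.93 − (−2.37) = +3.30 V, with n = 2 electrons transferred.
Balancing gives Pd^2+(aq) + Mg(s) → Pd(s) + Mg^2+(aq); hence Q = [Mg^2+(aq)] / [Pd^2+(aq)] = 2.15 (log Q = 0.332).
E = E° − (0.071/n)·log Q = +3.30 − (0.071/2)(0.332) = +3.29 V.

+3.29 V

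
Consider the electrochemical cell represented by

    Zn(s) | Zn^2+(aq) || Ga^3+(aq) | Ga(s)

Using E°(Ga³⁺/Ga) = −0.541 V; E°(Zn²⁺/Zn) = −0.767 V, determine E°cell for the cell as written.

By convention the left-hand electrode in cell notation is the anode (oxidation) and the right-hand electrode is the cathode (reduction).
E°cell = E°(right) − E°(left) = −0.541 − (−0.767) = +0.226 V.

+0.226 V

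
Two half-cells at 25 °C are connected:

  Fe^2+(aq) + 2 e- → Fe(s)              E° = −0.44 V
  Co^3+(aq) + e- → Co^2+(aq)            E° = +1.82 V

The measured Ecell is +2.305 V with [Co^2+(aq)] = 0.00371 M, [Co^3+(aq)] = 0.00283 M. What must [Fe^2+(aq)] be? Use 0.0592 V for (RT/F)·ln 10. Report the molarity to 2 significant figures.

Co³⁺/Co²⁺ is the cathode (higher E°); E°cell = +1.82 − (−0.44) = +2.26 V with n = 2.
From the Nernst equation, log Q = n(E° − E)/0.0592 = 2·(+2.26 − (+2.305))/0.0592 = −1.520.
For 2 Co^3+(aq) + Fe(s) → 2 Co^2+(aq) + Fe^2+(aq), the reaction quotient is Q = ([Co^2+(aq)]^2·[Fe^2+(aq)]) / [Co^3+(aq)]^2.
Solving for the unknown gives log [Fe^2+(aq)] = −1.755, so [Fe^2+(aq)] ≈ 0.018 M.

0.018 M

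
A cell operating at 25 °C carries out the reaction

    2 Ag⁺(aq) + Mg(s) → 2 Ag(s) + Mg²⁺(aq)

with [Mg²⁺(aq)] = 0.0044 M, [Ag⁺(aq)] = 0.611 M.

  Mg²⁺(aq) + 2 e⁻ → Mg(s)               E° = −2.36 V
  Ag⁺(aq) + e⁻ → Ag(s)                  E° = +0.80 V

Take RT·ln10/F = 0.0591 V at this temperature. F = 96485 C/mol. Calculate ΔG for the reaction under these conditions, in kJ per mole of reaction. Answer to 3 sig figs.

The standard cell potential is +0.80 − (−2.36) = +3.16 V, with n = 2 electrons in the balanced equation.
The reaction quotient is [Mg²⁺(aq)] / [Ag⁺(aq)]^2 = 0.0118; by Nernst, E = +3.16 − (0.0591/2)(−1.929) = +3.2170 V.
Finally ΔG = −nFE = −(2)(96485 C/mol)(+3.2170 V) = −621 kJ/mol.

−621 kJ/mol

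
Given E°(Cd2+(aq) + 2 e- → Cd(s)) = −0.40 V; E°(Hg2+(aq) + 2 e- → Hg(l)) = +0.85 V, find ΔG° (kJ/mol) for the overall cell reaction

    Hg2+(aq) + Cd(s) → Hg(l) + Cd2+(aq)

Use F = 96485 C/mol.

In the reaction as written Hg2+(aq) is reduced, so the Hg²⁺/Hg couple is the cathode and Cd²⁺/Cd is the anode.
E°cell = +0.85 − (−0.40) = +1.25 V; balancing electrons gives n = 2.
ΔG° = −nFE°cell = −(2)(96485)(+1.25) J/mol = −241 kJ/mol.

−241 kJ/mol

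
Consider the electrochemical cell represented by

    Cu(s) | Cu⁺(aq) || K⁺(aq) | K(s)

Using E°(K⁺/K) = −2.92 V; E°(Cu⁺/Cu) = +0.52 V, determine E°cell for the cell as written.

−3.44 V

By convention the left-hand electrode in cell notation is the anode (oxidation) and the right-hand electrode is the cathode (reduction).
E°cell = E°(right) − E°(left) = −2.92 − (+0.52) = −3.44 V.
The negative sign shows that, as written, the cell would require an external voltage to drive the reaction.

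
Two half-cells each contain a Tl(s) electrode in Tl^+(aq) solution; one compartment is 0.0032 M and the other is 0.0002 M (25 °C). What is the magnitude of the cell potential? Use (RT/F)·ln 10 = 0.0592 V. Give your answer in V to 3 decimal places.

0.071 V

For a concentration cell E°cell = 0, since both electrodes use the same couple.
The compartment with the higher Tl^+(aq) concentration (0.0032 M) acts as the cathode; ions are reduced there and produced at the dilute (0.0002 M) anode.
With n = 1, Ecell = −(0.0592/1)·log([dilute]/[conc]) = −(0.0592/1)·log(0.0002/0.0032) = +0.071 V.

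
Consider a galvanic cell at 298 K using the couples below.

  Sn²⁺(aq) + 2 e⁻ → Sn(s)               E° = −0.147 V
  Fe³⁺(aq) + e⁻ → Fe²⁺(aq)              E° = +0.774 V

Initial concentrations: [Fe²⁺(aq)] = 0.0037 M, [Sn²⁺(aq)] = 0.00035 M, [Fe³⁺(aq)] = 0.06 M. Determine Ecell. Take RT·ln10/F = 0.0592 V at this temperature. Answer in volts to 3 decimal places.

Fe³⁺/Fe²⁺ is reduced (cathode, E° = +0.774 V) and Sn²⁺/Sn is oxidized (anode).
The standard potential is +0.774 − (−0.147) = +0.921 V and the balanced reaction transfers n = 2 electrons.
The balanced reaction is 2 Fe³⁺(aq) + Sn(s) → 2 Fe²⁺(aq) + Sn²⁺(aq), so Q = ([Fe²⁺(aq)]^2·[Sn²⁺(aq)]) / [Fe³⁺(aq)]^2 = 1.33×10^−6 and log Q = −5.876.
E = E° − (0.0592/n)·log Q = +0.921 − (0.0592/2)(−5.876) = +1.095 V.

+1.095 V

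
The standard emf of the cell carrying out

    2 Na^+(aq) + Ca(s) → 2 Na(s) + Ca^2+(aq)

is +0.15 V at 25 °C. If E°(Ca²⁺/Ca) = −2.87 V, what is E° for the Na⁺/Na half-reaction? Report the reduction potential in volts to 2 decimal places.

In the reaction as written the Na⁺/Na couple is reduced (cathode) and Ca²⁺/Ca is oxidized (anode), so E°cell = E°(Na⁺/Na) − E°(Ca²⁺/Ca).
E°(Na⁺/Na) = E°cell + E°(anode) = +0.15 + (−2.87) = −2.72 V.

−2.72 V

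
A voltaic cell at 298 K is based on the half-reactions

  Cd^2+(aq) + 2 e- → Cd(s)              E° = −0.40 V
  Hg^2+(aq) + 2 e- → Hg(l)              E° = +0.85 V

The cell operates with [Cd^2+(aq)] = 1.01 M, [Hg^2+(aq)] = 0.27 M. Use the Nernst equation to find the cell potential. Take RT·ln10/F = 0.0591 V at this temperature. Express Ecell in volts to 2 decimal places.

+1.23 V

Hg²⁺/Hg is reduced (cathode, E° = +0.85 V) and Cd²⁺/Cd is oxidized (anode).
E°cell = +0.85 − (−0.40) = +1.25 V, with n = 2 electrons transferred.
The balanced reaction is Hg^2+(aq) + Cd(s) → Hg(l) + Cd^2+(aq), so Q = [Cd^2+(aq)] / [Hg^2+(aq)] = 3.74 and log Q = 0.573.
By the Nernst equation, E = +1.25 − (0.0591/2)·(0.573) = +1.23 V.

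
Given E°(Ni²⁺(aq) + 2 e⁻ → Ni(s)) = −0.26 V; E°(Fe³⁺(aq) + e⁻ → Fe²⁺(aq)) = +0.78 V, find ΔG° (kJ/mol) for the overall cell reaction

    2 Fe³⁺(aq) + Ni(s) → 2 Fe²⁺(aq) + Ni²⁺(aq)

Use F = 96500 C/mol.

−201 kJ/mol

In the reaction as written Fe³⁺(aq) is reduced, so the Fe³⁺/Fe²⁺ couple is the cathode and Ni²⁺/Ni is the anode.
E°cell = +0.78 − (−0.26) = +1.04 V; balancing electrons gives n = 2.
ΔG° = −nFE°cell = −(2)(96500)(+1.04) J/mol = −201 kJ/mol.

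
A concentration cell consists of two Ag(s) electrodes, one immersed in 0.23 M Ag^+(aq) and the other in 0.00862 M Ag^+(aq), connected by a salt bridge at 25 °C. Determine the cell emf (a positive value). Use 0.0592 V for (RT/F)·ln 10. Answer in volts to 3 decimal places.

0.084 V

For a concentration cell E°cell = 0, since both electrodes use the same couple.
The compartment with the higher Ag^+(aq) concentration (0.23 M) acts as the cathode; ions are reduced there and produced at the dilute (0.00862 M) anode.
With n = 1, Ecell = −(0.0592/1)·log([dilute]/[conc]) = −(0.0592/1)·log(0.00862/0.23) = +0.084 V.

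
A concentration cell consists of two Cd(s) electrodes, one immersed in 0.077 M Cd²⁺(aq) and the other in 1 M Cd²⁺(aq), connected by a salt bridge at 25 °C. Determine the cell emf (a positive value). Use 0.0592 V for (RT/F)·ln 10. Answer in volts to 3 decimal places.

0.033 V

For a concentration cell E°cell = 0, since both electrodes use the same couple.
The compartment with the higher Cd²⁺(aq) concentration (1 M) acts as the cathode; ions are reduced there and produced at the dilute (0.077 M) anode.
With n = 2, Ecell = −(0.0592/2)·log([dilute]/[conc]) = −(0.0592/2)·log(0.077/1) = +0.033 V.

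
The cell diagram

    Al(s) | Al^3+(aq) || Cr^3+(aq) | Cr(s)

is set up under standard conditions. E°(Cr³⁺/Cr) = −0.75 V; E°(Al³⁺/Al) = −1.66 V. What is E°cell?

By convention the left-hand electrode in cell notation is the anode (oxidation) and the right-hand electrode is the cathode (reduction).
E°cell = E°(right) − E°(left) = −0.75 − (−1.66) = +0.91 V.

+0.91 V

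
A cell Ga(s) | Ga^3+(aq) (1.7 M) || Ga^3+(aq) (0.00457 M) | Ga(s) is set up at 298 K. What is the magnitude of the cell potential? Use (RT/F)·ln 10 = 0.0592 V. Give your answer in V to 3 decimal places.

0.051 V

For a concentration cell E°cell = 0, since both electrodes use the same couple.
The compartment with the higher Ga^3+(aq) concentration (1.7 M) acts as the cathode; ions are reduced there and produced at the dilute (0.00457 M) anode.
With n = 3, Ecell = −(0.0592/3)·log([dilute]/[conc]) = −(0.0592/3)·log(0.00457/1.7) = +0.051 V.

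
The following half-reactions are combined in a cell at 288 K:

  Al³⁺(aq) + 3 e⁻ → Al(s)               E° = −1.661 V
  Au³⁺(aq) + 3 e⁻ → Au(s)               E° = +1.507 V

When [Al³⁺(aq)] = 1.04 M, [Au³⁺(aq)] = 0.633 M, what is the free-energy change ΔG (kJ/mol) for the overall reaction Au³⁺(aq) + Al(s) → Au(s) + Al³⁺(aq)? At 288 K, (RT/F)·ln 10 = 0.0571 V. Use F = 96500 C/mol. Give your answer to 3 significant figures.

−916 kJ/mol

E°cell = +1.507 − (−1.661) = +3.168 V; the balanced reaction transfers n = 3 electrons.
The reaction quotient is [Al³⁺(aq)] / [Au³⁺(aq)] = 1.64; by Nernst, E = +3.168 − (0.0571/3)(0.216) = +3.1639 V.
Finally ΔG = −nFE = −(3)(96500 C/mol)(+3.1639 V) = −916 kJ/mol.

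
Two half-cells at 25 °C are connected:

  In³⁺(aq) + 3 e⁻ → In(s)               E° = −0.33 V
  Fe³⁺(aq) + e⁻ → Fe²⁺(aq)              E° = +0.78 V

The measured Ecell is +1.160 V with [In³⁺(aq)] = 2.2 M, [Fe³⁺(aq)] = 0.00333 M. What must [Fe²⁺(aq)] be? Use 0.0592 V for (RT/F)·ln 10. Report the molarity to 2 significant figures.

0.00037 M

Fe³⁺/Fe²⁺ is the cathode (higher E°); E°cell = +0.78 − (−0.33) = +1.11 V with n = 3.
From the Nernst equation, log Q = n(E° − E)/0.0592 = 3·(+1.11 − (+1.160))/0.0592 = −2.534.
For 3 Fe³⁺(aq) + In(s) → 3 Fe²⁺(aq) + In³⁺(aq), the reaction quotient is Q = ([Fe²⁺(aq)]^3·[In³⁺(aq)]) / [Fe³⁺(aq)]^3.
Substituting the known concentrations and solving, log [Fe²⁺(aq)] = −3.436 and [Fe²⁺(aq)] = 0.00037 M.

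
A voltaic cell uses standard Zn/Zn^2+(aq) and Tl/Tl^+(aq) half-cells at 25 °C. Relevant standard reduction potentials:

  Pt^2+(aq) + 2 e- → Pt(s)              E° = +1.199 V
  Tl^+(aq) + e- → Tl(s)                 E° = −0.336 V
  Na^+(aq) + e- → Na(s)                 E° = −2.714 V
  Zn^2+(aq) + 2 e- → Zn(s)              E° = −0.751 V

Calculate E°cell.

Of the two couples in this cell, the one with the more positive reduction potential is reduced at the cathode: here that is Tl⁺/Tl (−0.336 V); Zn²⁺/Zn (−0.751 V) is the anode.
E°cell = E°(cathode) − E°(anode) = −0.336 − (−0.751) = +0.415 V.

+0.415 V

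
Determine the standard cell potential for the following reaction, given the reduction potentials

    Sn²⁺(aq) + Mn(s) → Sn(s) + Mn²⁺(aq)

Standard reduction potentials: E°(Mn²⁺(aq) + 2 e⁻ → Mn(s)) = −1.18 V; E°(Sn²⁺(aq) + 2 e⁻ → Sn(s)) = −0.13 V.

+1.05 V

In the reaction as written, Sn²⁺(aq) is reduced (cathode) and Mn²⁺(aq) is produced by oxidation at the anode.
E°cell = E°(cathode) − E°(anode) = −0.13 − (−1.18) = +1.05 V.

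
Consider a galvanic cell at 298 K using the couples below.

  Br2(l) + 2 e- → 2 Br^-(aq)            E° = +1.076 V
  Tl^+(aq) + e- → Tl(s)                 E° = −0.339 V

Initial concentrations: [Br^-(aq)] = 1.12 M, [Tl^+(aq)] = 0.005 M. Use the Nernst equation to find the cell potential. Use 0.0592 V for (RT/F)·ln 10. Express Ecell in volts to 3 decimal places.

Since E°(Br₂/Br⁻) > E°(Tl⁺/Tl), Br₂/Br⁻ serves as the cathode.
E°cell = +1.076 − (−0.339) = +1.415 V, with n = 2 electrons transferred.
Balancing gives Br2(l) + 2 Tl(s) → 2 Br^-(aq) + 2 Tl^+(aq); hence Q = [Br^-(aq)]^2·[Tl^+(aq)]^2 = 3.14×10^−5 (log Q = −4.504).
Applying E = E° − (RT ln10/nF)·log Q gives +1.415 − (0.0592/2)(−4.504) = +1.548 V.

+1.548 V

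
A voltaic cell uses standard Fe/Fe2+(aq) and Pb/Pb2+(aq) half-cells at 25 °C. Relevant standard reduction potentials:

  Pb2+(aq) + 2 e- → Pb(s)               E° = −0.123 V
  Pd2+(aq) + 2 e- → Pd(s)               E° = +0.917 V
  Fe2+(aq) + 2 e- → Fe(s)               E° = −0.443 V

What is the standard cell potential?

Of the two couples in this cell, the one with the more positive reduction potential is reduced at the cathode: here that is Pb²⁺/Pb (−0.123 V); Fe²⁺/Fe (−0.443 V) is the anode.
E°cell = E°(cathode) − E°(anode) = −0.123 − (−0.443) = +0.320 V.

+0.320 V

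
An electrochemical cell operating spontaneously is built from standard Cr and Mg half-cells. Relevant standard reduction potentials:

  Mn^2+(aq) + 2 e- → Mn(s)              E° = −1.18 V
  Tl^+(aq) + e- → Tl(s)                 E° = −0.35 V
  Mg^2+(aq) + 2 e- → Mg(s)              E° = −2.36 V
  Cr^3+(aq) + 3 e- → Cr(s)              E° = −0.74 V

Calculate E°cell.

+1.62 V

Of the two couples in this cell, the one with the more positive reduction potential is reduced at the cathode: here that is Cr³⁺/Cr (−0.74 V); Mg²⁺/Mg (−2.36 V) is the anode.
E°cell = E°(cathode) − E°(anode) = −0.74 − (−2.36) = +1.62 V.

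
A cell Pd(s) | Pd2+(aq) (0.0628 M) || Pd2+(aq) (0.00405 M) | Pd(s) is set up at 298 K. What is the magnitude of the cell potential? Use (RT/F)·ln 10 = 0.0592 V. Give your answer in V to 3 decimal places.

0.035 V

For a concentration cell E°cell = 0, since both electrodes use the same couple.
The compartment with the higher Pd2+(aq) concentration (0.0628 M) acts as the cathode; ions are reduced there and produced at the dilute (0.00405 M) anode.
With n = 2, Ecell = −(0.0592/2)·log([dilute]/[conc]) = −(0.0592/2)·log(0.00405/0.0628) = +0.035 V.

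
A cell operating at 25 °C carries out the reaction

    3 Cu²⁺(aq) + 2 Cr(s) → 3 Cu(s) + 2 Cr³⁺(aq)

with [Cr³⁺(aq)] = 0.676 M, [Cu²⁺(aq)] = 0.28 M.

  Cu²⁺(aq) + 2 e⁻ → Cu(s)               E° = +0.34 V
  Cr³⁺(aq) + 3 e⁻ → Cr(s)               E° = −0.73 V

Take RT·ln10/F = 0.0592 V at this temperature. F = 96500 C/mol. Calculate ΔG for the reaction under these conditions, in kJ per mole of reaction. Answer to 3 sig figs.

E°cell = +0.34 − (−0.73) = +1.07 V; the balanced reaction transfers n = 6 electrons.
The reaction quotient is [Cr³⁺(aq)]^2 / [Cu²⁺(aq)]^3 = 20.8; by Nernst, E = +1.07 − (0.0592/6)(1.318) = +1.0570 V.
Then ΔG = −nFE = −6 × 96500 × +1.0570 J/mol = −612 kJ/mol.

−612 kJ/mol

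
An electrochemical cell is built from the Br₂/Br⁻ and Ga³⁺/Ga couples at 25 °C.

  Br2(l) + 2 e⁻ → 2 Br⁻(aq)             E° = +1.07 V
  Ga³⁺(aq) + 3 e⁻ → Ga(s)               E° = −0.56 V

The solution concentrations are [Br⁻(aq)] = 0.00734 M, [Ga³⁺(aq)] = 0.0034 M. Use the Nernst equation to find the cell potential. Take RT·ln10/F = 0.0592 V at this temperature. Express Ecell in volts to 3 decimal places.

+1.805 V

Since E°(Br₂/Br⁻) > E°(Ga³⁺/Ga), Br₂/Br⁻ serves as the cathode.
E°cell = E°cat − E°an = +1.07 − (−0.56) = +1.63 V; n = 6.
The balanced reaction is 3 Br2(l) + 2 Ga(s) → 6 Br⁻(aq) + 2 Ga³⁺(aq), so Q = [Br⁻(aq)]^6·[Ga³⁺(aq)]^2 = 1.81×10^−18 and log Q = −17.743.
By the Nernst equation, E = +1.63 − (0.0592/6)·(−17.743) = +1.805 V.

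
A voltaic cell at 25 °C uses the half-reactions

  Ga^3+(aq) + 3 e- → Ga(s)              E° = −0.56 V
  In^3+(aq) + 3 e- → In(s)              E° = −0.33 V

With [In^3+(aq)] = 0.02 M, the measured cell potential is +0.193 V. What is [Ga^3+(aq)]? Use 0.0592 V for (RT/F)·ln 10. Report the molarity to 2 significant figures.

With In³⁺/In at the cathode and Ga³⁺/Ga at the anode, E°cell = −0.33 − (−0.56) = +0.23 V (n = 3).
Since E = E° − (0.0592/n)·log Q, log Q = n(E° − E)/0.0592 = 1.875.
For In^3+(aq) + Ga(s) → In(s) + Ga^3+(aq), the reaction quotient is Q = [Ga^3+(aq)] / [In^3+(aq)].
Isolating [Ga^3+(aq)] in Q = 10^{1.875} yields log [Ga^3+(aq)] = 0.176, i.e. 1.5 M.

1.5 M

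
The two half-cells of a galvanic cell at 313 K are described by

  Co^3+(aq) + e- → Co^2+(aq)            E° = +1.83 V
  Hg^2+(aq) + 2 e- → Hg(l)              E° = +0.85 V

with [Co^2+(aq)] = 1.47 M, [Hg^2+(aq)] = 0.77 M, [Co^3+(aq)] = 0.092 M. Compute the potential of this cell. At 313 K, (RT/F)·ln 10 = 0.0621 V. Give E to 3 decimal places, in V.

+0.909 V

The Co³⁺/Co²⁺ couple has the more positive E°, so it is the cathode; Hg²⁺/Hg is the anode.
E°cell = E°cat − E°an = +1.83 − (+0.85) = +0.98 V; n = 2.
The balanced reaction is 2 Co^3+(aq) + Hg(l) → 2 Co^2+(aq) + Hg^2+(aq), so Q = ([Co^2+(aq)]^2·[Hg^2+(aq)]) / [Co^3+(aq)]^2 = 197 and log Q = 2.294.
E = E° − (0.0621/n)·log Q = +0.98 − (0.0621/2)(2.294) = +0.909 V.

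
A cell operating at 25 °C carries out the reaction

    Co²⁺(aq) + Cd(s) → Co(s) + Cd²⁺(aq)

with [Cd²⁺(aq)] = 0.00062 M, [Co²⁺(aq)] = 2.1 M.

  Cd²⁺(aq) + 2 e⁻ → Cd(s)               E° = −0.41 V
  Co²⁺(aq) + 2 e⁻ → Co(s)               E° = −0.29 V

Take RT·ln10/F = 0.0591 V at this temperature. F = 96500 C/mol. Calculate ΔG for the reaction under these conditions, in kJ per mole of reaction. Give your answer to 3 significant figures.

The standard cell potential is −0.29 − (−0.41) = +0.12 V, with n = 2 electrons in the balanced equation.
Here Q = [Cd²⁺(aq)] / [Co²⁺(aq)] = 0.000295 (log Q = −3.530), giving E = +0.12 − (0.0591/2)·(−3.530) = +0.2243 V.
Then ΔG = −nFE = −2 × 96500 × +0.2243 J/mol = −43.3 kJ/mol.

−43.3 kJ/mol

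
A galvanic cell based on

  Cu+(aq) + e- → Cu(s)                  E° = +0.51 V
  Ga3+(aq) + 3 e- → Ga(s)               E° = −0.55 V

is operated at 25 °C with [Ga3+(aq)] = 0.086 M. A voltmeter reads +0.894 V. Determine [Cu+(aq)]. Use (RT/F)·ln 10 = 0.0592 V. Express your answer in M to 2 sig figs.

The Cu⁺/Cu couple has the larger reduction potential, so it is the cathode: E°cell = +0.51 − (−0.55) = +1.06 V and n = 3.
Since E = E° − (0.0592/n)·log Q, log Q = n(E° − E)/0.0592 = 8.412.
For 3 Cu+(aq) + Ga(s) → 3 Cu(s) + Ga3+(aq), the reaction quotient is Q = [Ga3+(aq)] / [Cu+(aq)]^3.
Solving for the unknown gives log [Cu+(aq)] = −3.159, so [Cu+(aq)] ≈ 0.00069 M.

0.00069 M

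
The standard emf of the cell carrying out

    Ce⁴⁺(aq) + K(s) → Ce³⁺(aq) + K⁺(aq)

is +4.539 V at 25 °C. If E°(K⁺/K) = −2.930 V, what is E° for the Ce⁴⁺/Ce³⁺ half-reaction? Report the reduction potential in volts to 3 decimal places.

+1.609 V

In the reaction as written the Ce⁴⁺/Ce³⁺ couple is reduced (cathode) and K⁺/K is oxidized (anode), so E°cell = E°(Ce⁴⁺/Ce³⁺) − E°(K⁺/K).
E°(Ce⁴⁺/Ce³⁺) = E°cell + E°(anode) = +4.539 + (−2.930) = +1.609 V.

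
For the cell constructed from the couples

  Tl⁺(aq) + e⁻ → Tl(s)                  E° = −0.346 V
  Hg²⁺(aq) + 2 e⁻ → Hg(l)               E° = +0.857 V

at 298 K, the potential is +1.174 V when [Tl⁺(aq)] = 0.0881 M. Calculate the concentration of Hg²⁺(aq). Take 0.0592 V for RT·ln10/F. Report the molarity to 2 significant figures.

0.00081 M

Hg²⁺/Hg is the cathode (higher E°); E°cell = +0.857 − (−0.346) = +1.203 V with n = 2.
Since E = E° − (0.0592/n)·log Q, log Q = n(E° − E)/0.0592 = 0.980.
For Hg²⁺(aq) + 2 Tl(s) → Hg(l) + 2 Tl⁺(aq), the reaction quotient is Q = [Tl⁺(aq)]^2 / [Hg²⁺(aq)].
Solving for the unknown gives log [Hg²⁺(aq)] = −3.090, so [Hg²⁺(aq)] ≈ 0.00081 M.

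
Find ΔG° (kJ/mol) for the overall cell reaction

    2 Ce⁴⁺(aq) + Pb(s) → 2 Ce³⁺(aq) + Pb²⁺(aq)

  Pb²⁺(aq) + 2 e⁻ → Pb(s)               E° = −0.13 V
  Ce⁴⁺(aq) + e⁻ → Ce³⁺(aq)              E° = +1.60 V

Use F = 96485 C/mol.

In the reaction as written Ce⁴⁺(aq) is reduced, so the Ce⁴⁺/Ce³⁺ couple is the cathode and Pb²⁺/Pb is the anode.
E°cell = +1.60 − (−0.13) = +1.73 V; balancing electrons gives n = 2.
ΔG° = −nFE°cell = −(2)(96485)(+1.73) J/mol = −334 kJ/mol.

−334 kJ/mol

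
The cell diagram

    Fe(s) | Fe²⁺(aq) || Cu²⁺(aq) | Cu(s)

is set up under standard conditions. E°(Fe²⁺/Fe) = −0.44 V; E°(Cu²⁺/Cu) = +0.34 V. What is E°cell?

+0.78 V

By convention the left-hand electrode in cell notation is the anode (oxidation) and the right-hand electrode is the cathode (reduction).
E°cell = E°(right) − E°(left) = +0.34 − (−0.44) = +0.78 V.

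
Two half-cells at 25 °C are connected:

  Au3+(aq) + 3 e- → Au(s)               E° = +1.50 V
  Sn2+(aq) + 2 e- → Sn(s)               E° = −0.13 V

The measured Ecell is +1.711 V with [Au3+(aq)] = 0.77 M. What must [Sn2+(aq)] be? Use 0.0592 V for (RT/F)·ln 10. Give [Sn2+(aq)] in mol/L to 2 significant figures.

0.0015 M

With Au³⁺/Au at the cathode and Sn²⁺/Sn at the anode, E°cell = +1.50 − (−0.13) = +1.63 V (n = 6).
From the Nernst equation, log Q = n(E° − E)/0.0592 = 6·(+1.63 − (+1.711))/0.0592 = −8.209.
The balanced reaction is 2 Au3+(aq) + 3 Sn(s) → 2 Au(s) + 3 Sn2+(aq), so Q = [Sn2+(aq)]^3 / [Au3+(aq)]^2.
Solving for the unknown gives log [Sn2+(aq)] = −2.812, so [Sn2+(aq)] ≈ 0.0015 M.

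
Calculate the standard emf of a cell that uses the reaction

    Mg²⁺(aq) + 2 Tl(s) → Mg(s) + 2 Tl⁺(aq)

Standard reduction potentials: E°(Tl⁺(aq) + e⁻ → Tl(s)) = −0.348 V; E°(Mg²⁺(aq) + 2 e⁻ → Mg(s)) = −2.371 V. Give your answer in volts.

−2.023 V

In the reaction as written, Mg²⁺(aq) is reduced (cathode) and Tl⁺(aq) is produced by oxidation at the anode.
E°cell = E°(cathode) − E°(anode) = −2.371 − (−0.348) = −2.023 V.
The negative E°cell means the reaction is non-spontaneous in the direction written.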